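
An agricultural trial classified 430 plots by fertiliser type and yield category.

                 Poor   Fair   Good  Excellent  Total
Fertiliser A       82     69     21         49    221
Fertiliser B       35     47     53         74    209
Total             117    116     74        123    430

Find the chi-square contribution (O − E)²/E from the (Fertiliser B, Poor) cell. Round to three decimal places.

Row total (Fertiliser B) = 209; column total (Poor) = 117; N = 430.
Expected count E = 209 × 117 / 430 = 56.8674.
Contribution = (O − E)²/E = (35 − 56.8674)² / 56.8674 = 8.409.

8.409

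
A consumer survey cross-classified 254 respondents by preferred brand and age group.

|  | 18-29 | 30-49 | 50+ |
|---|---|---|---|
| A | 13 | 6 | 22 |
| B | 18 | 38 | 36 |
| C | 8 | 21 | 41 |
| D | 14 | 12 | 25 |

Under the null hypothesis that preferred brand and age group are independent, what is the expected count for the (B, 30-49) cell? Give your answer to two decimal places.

27.89

Row total (B) = 92; column total (30-49) = 77; grand total N = 254.
Expected count = (row total × column total) / N = 92 × 77 / 254 = 27.89.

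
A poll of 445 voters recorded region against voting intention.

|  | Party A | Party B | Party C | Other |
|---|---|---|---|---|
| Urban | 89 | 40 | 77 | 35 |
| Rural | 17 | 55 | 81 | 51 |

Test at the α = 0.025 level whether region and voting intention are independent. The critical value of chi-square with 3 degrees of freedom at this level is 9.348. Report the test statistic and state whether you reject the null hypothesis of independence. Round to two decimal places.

Row totals: 241, 204. Column totals: 106, 95, 158, 86. Grand total N = 445.
Expected counts (row total × column total / N):
  Urban, Party A: 241×106/445 = 57.407
  Urban, Party B: 241×95/445 = 51.449
  Urban, Party C: 241×158/445 = 85.569
  Urban, Other: 241×86/445 = 46.575
  Rural, Party A: 204×106/445 = 48.593
  Rural, Party B: 204×95/445 = 43.551
  Rural, Party C: 204×158/445 = 72.431
  Rural, Other: 204×86/445 = 39.425
Contributions (O − E)²/E:
  (89 − 57.407)²/57.407 = 17.3867
  (40 − 51.449)²/51.449 = 2.5478
  (77 − 85.569)²/85.569 = 0.8581
  (35 − 46.575)²/46.575 = 2.8767
  (17 − 48.593)²/48.593 = 20.5404
  (55 − 43.551)²/43.551 = 3.0098
  (81 − 72.431)²/72.431 = 1.0138
  (51 − 39.425)²/39.425 = 3.3984
χ² = 17.3867 + 2.5478 + 0.8581 + 2.8767 + 20.5404 + 3.0098 + 1.0138 + 3.3984 = 51.63
df = (2−1)(4−1) = 3. Since 51.63 > 9.348, reject the null hypothesis of independence at α = 0.025.

51.63; reject H₀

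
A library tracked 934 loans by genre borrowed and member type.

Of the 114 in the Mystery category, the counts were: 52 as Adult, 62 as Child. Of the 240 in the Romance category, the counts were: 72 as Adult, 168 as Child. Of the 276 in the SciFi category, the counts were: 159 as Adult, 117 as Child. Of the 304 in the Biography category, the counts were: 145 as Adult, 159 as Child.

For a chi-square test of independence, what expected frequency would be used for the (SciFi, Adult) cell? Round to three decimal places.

126.475

Row total (SciFi) = 276; column total (Adult) = 428; grand total N = 934.
Expected count = (row total × column total) / N = 276 × 428 / 934 = 126.475.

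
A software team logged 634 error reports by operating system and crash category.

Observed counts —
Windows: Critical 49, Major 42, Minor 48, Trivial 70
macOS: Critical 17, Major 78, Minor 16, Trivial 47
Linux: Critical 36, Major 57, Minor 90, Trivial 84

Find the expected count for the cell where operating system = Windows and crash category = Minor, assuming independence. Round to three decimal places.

Row total (Windows) = 209; column total (Minor) = 154; grand total N = 634.
Expected count = (row total × column total) / N = 209 × 154 / 634 = 50.767.

50.767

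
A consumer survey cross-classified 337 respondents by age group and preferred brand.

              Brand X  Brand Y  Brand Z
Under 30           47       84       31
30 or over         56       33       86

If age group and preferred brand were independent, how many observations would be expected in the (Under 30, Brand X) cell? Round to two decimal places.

Row total (Under 30) = 162; column total (Brand X) = 103; grand total N = 337.
Expected count = (row total × column total) / N = 162 × 103 / 337 = 49.51.

49.51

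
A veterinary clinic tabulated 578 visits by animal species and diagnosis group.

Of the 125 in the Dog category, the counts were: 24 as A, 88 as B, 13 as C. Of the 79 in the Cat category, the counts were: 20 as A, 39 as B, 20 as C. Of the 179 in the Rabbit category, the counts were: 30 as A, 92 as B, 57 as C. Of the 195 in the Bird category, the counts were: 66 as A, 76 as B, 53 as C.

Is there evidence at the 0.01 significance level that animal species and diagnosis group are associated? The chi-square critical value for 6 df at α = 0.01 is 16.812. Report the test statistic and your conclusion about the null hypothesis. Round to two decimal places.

Row totals: 125, 79, 179, 195. Column totals: 140, 295, 143. Grand total N = 578.
Expected counts (row total × column total / N):
  Dog, A: 125×140/578 = 30.277
  Dog, B: 125×295/578 = 63.798
  Dog, C: 125×143/578 = 30.926
  Cat, A: 79×140/578 = 19.135
  Cat, B: 79×295/578 = 40.320
  Cat, C: 79×143/578 = 19.545
  Rabbit, A: 179×140/578 = 43.356
  Rabbit, B: 179×295/578 = 91.358
  Rabbit, C: 179×143/578 = 44.285
  Bird, A: 195×140/578 = 47.232
  Bird, B: 195×295/578 = 99.524
  Bird, C: 195×143/578 = 48.244
Contributions (O − E)²/E:
  (24 − 30.277)²/30.277 = 1.3013
  (88 − 63.798)²/63.798 = 9.1811
  (13 − 30.926)²/30.926 = 10.3907
  (20 − 19.135)²/19.135 = 0.0391
  (39 − 40.320)²/40.320 = 0.0432
  (20 − 19.545)²/19.545 = 0.0106
  (30 − 43.356)²/43.356 = 4.1144
  (92 − 91.358)²/91.358 = 0.0045
  (57 − 44.285)²/44.285 = 3.6507
  (66 − 47.232)²/47.232 = 7.4576
  (76 − 99.524)²/99.524 = 5.5603
  (53 − 48.244)²/48.244 = 0.4689
χ² = 1.3013 + 9.1811 + 10.3907 + 0.0391 + 0.0432 + 0.0106 + 4.1144 + 0.0045 + 3.6507 + 7.4576 + 5.5603 + 0.4689 = 42.22
df = (4−1)(3−1) = 6. Since 42.22 > 16.812, reject the null hypothesis of independence at α = 0.01.

42.22; reject H₀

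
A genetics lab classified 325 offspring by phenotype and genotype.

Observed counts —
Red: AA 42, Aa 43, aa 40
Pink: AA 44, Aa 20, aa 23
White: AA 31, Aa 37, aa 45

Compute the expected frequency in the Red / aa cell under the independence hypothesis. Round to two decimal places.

Row total (Red) = 125; column total (aa) = 108; grand total N = 325.
Expected count = (row total × column total) / N = 125 × 108 / 325 = 41.54.

41.54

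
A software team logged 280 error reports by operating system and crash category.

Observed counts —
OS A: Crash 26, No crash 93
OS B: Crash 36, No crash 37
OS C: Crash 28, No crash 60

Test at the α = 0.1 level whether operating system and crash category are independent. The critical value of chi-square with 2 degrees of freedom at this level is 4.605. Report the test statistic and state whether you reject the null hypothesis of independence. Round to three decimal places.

15.655; reject H₀

Row totals: 119, 73, 88. Column totals: 90, 190. Grand total N = 280.
Expected counts (row total × column total / N):
  OS A, Crash: 119×90/280 = 38.2500
  OS A, No crash: 119×190/280 = 80.7500
  OS B, Crash: 73×90/280 = 23.4643
  OS B, No crash: 73×190/280 = 49.5357
  OS C, Crash: 88×90/280 = 28.2857
  OS C, No crash: 88×190/280 = 59.7143
Contributions (O − E)²/E:
  (26 − 38.2500)²/38.2500 = 3.9232
  (93 − 80.7500)²/80.7500 = 1.8584
  (36 − 23.4643)²/23.4643 = 6.6971
  (37 − 49.5357)²/49.5357 = 3.1723
  (28 − 28.2857)²/28.2857 = 0.0029
  (60 − 59.7143)²/59.7143 = 0.0014
χ² = 3.9232 + 1.8584 + 6.6971 + 3.1723 + 0.0029 + 0.0014 = 15.655
df = (3−1)(2−1) = 2. Since 15.655 > 4.605, reject the null hypothesis of independence at α = 0.1.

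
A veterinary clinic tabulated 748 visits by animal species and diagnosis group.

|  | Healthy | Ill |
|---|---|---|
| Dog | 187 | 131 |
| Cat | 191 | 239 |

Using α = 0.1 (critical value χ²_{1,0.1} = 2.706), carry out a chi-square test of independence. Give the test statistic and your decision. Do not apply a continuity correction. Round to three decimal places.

Row totals: 318, 430. Column totals: 378, 370. Grand total N = 748.
Expected counts (row total × column total / N):
  Dog, Healthy: 318×378/748 = 160.7005
  Dog, Ill: 318×370/748 = 157.2995
  Cat, Healthy: 430×378/748 = 217.2995
  Cat, Ill: 430×370/748 = 212.7005
Contributions (O − E)²/E:
  (187 − 160.7005)²/160.7005 = 4.3041
  (131 − 157.2995)²/157.2995 = 4.3971
  (191 − 217.2995)²/217.2995 = 3.1830
  (239 − 212.7005)²/212.7005 = 3.2518
χ² = 4.3041 + 4.3971 + 3.1830 + 3.2518 = 15.136
df = (2−1)(2−1) = 1. Since 15.136 > 2.706, reject the null hypothesis of independence at α = 0.1.

15.136; reject H₀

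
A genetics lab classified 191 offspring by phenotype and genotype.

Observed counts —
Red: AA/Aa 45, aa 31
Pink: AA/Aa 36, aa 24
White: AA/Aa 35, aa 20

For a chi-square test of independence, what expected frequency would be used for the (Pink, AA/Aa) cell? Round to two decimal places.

36.44

Row total (Pink) = 60; column total (AA/Aa) = 116; grand total N = 191.
Expected count = (row total × column total) / N = 60 × 116 / 191 = 36.44.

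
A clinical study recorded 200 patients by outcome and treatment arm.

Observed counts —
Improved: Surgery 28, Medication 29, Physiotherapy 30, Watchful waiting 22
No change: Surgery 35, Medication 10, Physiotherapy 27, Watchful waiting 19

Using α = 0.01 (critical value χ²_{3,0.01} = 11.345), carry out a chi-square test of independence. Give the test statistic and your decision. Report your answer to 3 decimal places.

8.863; fail to reject H₀

Row totals: 109, 91. Column totals: 63, 39, 57, 41. Grand total N = 200.
Expected counts (row total × column total / N):
  Improved, Surgery: 109×63/200 = 34.3350
  Improved, Medication: 109×39/200 = 21.2550
  Improved, Physiotherapy: 109×57/200 = 31.0650
  Improved, Watchful waiting: 109×41/200 = 22.3450
  No change, Surgery: 91×63/200 = 28.6650
  No change, Medication: 91×39/200 = 17.7450
  No change, Physiotherapy: 91×57/200 = 25.9350
  No change, Watchful waiting: 91×41/200 = 18.6550
Contributions (O − E)²/E:
  (28 − 34.3350)²/34.3350 = 1.1688
  (29 − 21.2550)²/21.2550 = 2.8222
  (30 − 31.0650)²/31.0650 = 0.0365
  (22 − 22.3450)²/22.3450 = 0.0053
  (35 − 28.6650)²/28.6650 = 1.4000
  (10 − 17.7450)²/17.7450 = 3.3804
  (27 − 25.9350)²/25.9350 = 0.0437
  (19 − 18.6550)²/18.6550 = 0.0064
χ² = 1.1688 + 2.8222 + 0.0365 + 0.0053 + 1.4000 + 3.3804 + 0.0437 + 0.0064 = 8.863
df = (2−1)(4−1) = 3. Since 8.863 < 11.345, fail to reject the null hypothesis of independence at α = 0.01.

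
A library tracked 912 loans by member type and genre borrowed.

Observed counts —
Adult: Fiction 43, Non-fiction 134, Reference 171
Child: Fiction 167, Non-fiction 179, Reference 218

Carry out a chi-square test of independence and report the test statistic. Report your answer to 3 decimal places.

Row totals: 348, 564. Column totals: 210, 313, 389. Grand total N = 912.
Expected counts (row total × column total / N):
  Adult, Fiction: 348×210/912 = 80.13158
  Adult, Non-fiction: 348×313/912 = 119.43421
  Adult, Reference: 348×389/912 = 148.43421
  Child, Fiction: 564×210/912 = 129.86842
  Child, Non-fiction: 564×313/912 = 193.56579
  Child, Reference: 564×389/912 = 240.56579
Contributions (O − E)²/E:
  (43 − 80.13158)²/80.13158 = 17.2061
  (134 − 119.43421)²/119.43421 = 1.7764
  (171 − 148.43421)²/148.43421 = 3.4306
  (167 − 129.86842)²/129.86842 = 10.6165
  (179 − 193.56579)²/193.56579 = 1.0961
  (218 − 240.56579)²/240.56579 = 2.1167
χ² = 17.2061 + 1.7764 + 3.4306 + 10.6165 + 1.0961 + 2.1167 = 36.242

36.242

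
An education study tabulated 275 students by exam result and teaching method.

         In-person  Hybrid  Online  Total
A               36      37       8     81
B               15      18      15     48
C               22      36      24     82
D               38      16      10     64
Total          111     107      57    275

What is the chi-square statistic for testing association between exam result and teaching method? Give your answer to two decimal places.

26.32

Grand total N = 275.
Expected counts (row total × column total / N):
  A, In-person: 81×111/275 = 32.695
  A, Hybrid: 81×107/275 = 31.516
  A, Online: 81×57/275 = 16.789
  B, In-person: 48×111/275 = 19.375
  B, Hybrid: 48×107/275 = 18.676
  B, Online: 48×57/275 = 9.949
  C, In-person: 82×111/275 = 33.098
  C, Hybrid: 82×107/275 = 31.905
  C, Online: 82×57/275 = 16.996
  D, In-person: 64×111/275 = 25.833
  D, Hybrid: 64×107/275 = 24.902
  D, Online: 64×57/275 = 13.265
Contributions (O − E)²/E:
  (36 − 32.695)²/32.695 = 0.3341
  (37 − 31.516)²/31.516 = 0.9543
  (8 − 16.789)²/16.789 = 4.6010
  (15 − 19.375)²/19.375 = 0.9879
  (18 − 18.676)²/18.676 = 0.0245
  (15 − 9.949)²/9.949 = 2.5643
  (22 − 33.098)²/33.098 = 3.7212
  (36 − 31.905)²/31.905 = 0.5256
  (24 − 16.996)²/16.996 = 2.8863
  (38 − 25.833)²/25.833 = 5.7305
  (16 − 24.902)²/24.902 = 3.1823
  (10 − 13.265)²/13.265 = 0.8036
χ² = 0.3341 + 0.9543 + 4.6010 + 0.9879 + 0.0245 + 2.5643 + 3.7212 + 0.5256 + 2.8863 + 5.7305 + 3.1823 + 0.8036 = 26.32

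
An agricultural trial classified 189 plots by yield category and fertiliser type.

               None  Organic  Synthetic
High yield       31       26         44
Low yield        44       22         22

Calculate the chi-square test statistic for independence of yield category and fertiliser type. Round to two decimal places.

9.07

Row totals: 101, 88. Column totals: 75, 48, 66. Grand total N = 189.
Expected counts (row total × column total / N):
  High yield, None: 101×75/189 = 40.079
  High yield, Organic: 101×48/189 = 25.651
  High yield, Synthetic: 101×66/189 = 35.270
  Low yield, None: 88×75/189 = 34.921
  Low yield, Organic: 88×48/189 = 22.349
  Low yield, Synthetic: 88×66/189 = 30.730
Contributions (O − E)²/E:
  (31 − 40.079)²/40.079 = 2.0566
  (26 − 25.651)²/25.651 = 0.0047
  (44 − 35.270)²/35.270 = 2.1608
  (44 − 34.921)²/34.921 = 2.3604
  (22 − 22.349)²/22.349 = 0.0054
  (22 − 30.730)²/30.730 = 2.4801
χ² = 2.0566 + 0.0047 + 2.1608 + 2.3604 + 0.0054 + 2.4801 = 9.07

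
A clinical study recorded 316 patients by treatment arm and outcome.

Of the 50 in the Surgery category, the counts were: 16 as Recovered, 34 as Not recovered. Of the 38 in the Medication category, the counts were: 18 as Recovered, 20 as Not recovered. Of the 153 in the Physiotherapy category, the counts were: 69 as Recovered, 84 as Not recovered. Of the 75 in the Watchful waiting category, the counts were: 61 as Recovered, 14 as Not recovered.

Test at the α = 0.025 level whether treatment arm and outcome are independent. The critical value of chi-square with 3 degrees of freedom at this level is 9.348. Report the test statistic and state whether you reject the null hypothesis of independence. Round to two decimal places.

37.11; reject H₀

Row totals: 50, 38, 153, 75. Column totals: 164, 152. Grand total N = 316.
Expected counts (row total × column total / N):
  Surgery, Recovered: 50×164/316 = 25.949
  Surgery, Not recovered: 50×152/316 = 24.051
  Medication, Recovered: 38×164/316 = 19.722
  Medication, Not recovered: 38×152/316 = 18.278
  Physiotherapy, Recovered: 153×164/316 = 79.405
  Physiotherapy, Not recovered: 153×152/316 = 73.595
  Watchful waiting, Recovered: 75×164/316 = 38.924
  Watchful waiting, Not recovered: 75×152/316 = 36.076
Contributions (O − E)²/E:
  (16 − 25.949)²/25.949 = 3.8145
  (34 − 24.051)²/24.051 = 4.1155
  (18 − 19.722)²/19.722 = 0.1504
  (20 − 18.278)²/18.278 = 0.1622
  (69 − 79.405)²/79.405 = 1.3634
  (84 − 73.595)²/73.595 = 1.4711
  (61 − 38.924)²/38.924 = 12.5205
  (14 − 36.076)²/36.076 = 13.5090
χ² = 3.8145 + 4.1155 + 0.1504 + 0.1622 + 1.3634 + 1.4711 + 12.5205 + 13.5090 = 37.11
df = (4−1)(2−1) = 3. Since 37.11 > 9.348, reject the null hypothesis of independence at α = 0.025.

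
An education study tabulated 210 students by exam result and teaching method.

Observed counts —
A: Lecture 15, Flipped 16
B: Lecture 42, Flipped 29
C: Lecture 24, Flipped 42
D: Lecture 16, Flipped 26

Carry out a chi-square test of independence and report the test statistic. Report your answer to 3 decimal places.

Row totals: 31, 71, 66, 42. Column totals: 97, 113. Grand total N = 210.
Expected counts (row total × column total / N):
  A, Lecture: 31×97/210 = 14.3190
  A, Flipped: 31×113/210 = 16.6810
  B, Lecture: 71×97/210 = 32.7952
  B, Flipped: 71×113/210 = 38.2048
  C, Lecture: 66×97/210 = 30.4857
  C, Flipped: 66×113/210 = 35.5143
  D, Lecture: 42×97/210 = 19.4000
  D, Flipped: 42×113/210 = 22.6000
Contributions (O − E)²/E:
  (15 − 14.3190)²/14.3190 = 0.0324
  (16 − 16.6810)²/16.6810 = 0.0278
  (42 − 32.7952)²/32.7952 = 2.5836
  (29 − 38.2048)²/38.2048 = 2.2177
  (24 − 30.4857)²/30.4857 = 1.3798
  (42 − 35.5143)²/35.5143 = 1.1844
  (16 − 19.4000)²/19.4000 = 0.5959
  (26 − 22.6000)²/22.6000 = 0.5115
χ² = 0.0324 + 0.0278 + 2.5836 + 2.2177 + 1.3798 + 1.1844 + 0.5959 + 0.5115 = 8.533

8.533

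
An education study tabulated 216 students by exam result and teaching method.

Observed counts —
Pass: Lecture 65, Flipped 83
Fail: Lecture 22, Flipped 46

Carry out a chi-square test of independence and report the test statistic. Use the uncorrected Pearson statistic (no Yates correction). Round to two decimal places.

2.59

Row totals: 148, 68. Column totals: 87, 129. Grand total N = 216.
Expected counts (row total × column total / N):
  Pass, Lecture: 148×87/216 = 59.611
  Pass, Flipped: 148×129/216 = 88.389
  Fail, Lecture: 68×87/216 = 27.389
  Fail, Flipped: 68×129/216 = 40.611
Contributions (O − E)²/E:
  (65 − 59.611)²/59.611 = 0.4872
  (83 − 88.389)²/88.389 = 0.3286
  (22 − 27.389)²/27.389 = 1.0603
  (46 − 40.611)²/40.611 = 0.7151
χ² = 0.4872 + 0.3286 + 1.0603 + 0.7151 = 2.59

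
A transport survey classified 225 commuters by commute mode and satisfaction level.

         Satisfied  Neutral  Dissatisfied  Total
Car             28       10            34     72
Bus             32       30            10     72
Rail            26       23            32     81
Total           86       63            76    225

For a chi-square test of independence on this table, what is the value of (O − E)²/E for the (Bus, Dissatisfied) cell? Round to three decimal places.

8.432

Row total (Bus) = 72; column total (Dissatisfied) = 76; N = 225.
Expected count E = 72 × 76 / 225 = 24.3200.
Contribution = (O − E)²/E = (10 − 24.3200)² / 24.3200 = 8.432.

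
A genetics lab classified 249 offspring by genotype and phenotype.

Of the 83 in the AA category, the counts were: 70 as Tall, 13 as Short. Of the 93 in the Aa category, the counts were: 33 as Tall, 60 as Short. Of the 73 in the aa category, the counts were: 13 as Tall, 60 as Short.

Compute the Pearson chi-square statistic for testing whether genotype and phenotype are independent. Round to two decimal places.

76.44

Row totals: 83, 93, 73. Column totals: 116, 133. Grand total N = 249.
Expected counts (row total × column total / N):
  AA, Tall: 83×116/249 = 38.667
  AA, Short: 83×133/249 = 44.333
  Aa, Tall: 93×116/249 = 43.325
  Aa, Short: 93×133/249 = 49.675
  aa, Tall: 73×116/249 = 34.008
  aa, Short: 73×133/249 = 38.992
Contributions (O − E)²/E:
  (70 − 38.667)²/38.667 = 25.3900
  (13 − 44.333)²/44.333 = 22.1451
  (33 − 43.325)²/43.325 = 2.4606
  (60 − 49.675)²/49.675 = 2.1461
  (13 − 34.008)²/34.008 = 12.9774
  (60 − 38.992)²/38.992 = 11.3186
χ² = 25.3900 + 22.1451 + 2.4606 + 2.1461 + 12.9774 + 11.3186 = 76.44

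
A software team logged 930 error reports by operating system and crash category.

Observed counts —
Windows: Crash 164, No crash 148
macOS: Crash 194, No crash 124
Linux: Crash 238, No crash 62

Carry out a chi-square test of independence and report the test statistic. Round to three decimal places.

Row totals: 312, 318, 300. Column totals: 596, 334. Grand total N = 930.
Expected counts (row total × column total / N):
  Windows, Crash: 312×596/930 = 199.9484
  Windows, No crash: 312×334/930 = 112.0516
  macOS, Crash: 318×596/930 = 203.7935
  macOS, No crash: 318×334/930 = 114.2065
  Linux, Crash: 300×596/930 = 192.2581
  Linux, No crash: 300×334/930 = 107.7419
Contributions (O − E)²/E:
  (164 − 199.9484)²/199.9484 = 6.4631
  (148 − 112.0516)²/112.0516 = 11.5330
  (194 − 203.7935)²/203.7935 = 0.4706
  (124 − 114.2065)²/114.2065 = 0.8398
  (238 − 192.2581)²/192.2581 = 10.8829
  (62 − 107.7419)²/107.7419 = 19.4198
χ² = 6.4631 + 11.5330 + 0.4706 + 0.8398 + 10.8829 + 19.4198 = 49.609

49.609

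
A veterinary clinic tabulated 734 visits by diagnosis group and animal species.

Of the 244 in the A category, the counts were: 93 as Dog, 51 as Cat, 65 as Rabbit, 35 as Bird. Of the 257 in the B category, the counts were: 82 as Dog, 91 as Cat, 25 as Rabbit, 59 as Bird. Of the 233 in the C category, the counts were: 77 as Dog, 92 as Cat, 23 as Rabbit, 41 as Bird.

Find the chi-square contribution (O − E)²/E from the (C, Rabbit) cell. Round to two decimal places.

4.62

Row total (C) = 233; column total (Rabbit) = 113; N = 734.
Expected count E = 233 × 113 / 734 = 35.871.
Contribution = (O − E)²/E = (23 − 35.871)² / 35.871 = 4.62.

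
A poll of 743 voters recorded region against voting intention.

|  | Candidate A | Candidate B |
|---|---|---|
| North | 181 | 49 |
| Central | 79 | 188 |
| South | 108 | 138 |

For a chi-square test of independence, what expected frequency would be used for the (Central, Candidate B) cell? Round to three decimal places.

Row total (Central) = 267; column total (Candidate B) = 375; grand total N = 743.
Expected count = (row total × column total) / N = 267 × 375 / 743 = 134.758.

134.758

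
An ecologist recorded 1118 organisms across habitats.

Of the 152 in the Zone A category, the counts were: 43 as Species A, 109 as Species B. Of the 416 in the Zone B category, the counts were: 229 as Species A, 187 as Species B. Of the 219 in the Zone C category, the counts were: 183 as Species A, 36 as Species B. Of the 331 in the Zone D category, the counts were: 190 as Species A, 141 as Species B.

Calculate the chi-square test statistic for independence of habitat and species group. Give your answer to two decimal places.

115.09

Row totals: 152, 416, 219, 331. Column totals: 645, 473. Grand total N = 1118.
Expected counts (row total × column total / N):
  Zone A, Species A: 152×645/1118 = 87.692
  Zone A, Species B: 152×473/1118 = 64.308
  Zone B, Species A: 416×645/1118 = 240.000
  Zone B, Species B: 416×473/1118 = 176.000
  Zone C, Species A: 219×645/1118 = 126.346
  Zone C, Species B: 219×473/1118 = 92.654
  Zone D, Species A: 331×645/1118 = 190.962
  Zone D, Species B: 331×473/1118 = 140.038
Contributions (O − E)²/E:
  (43 − 87.692)²/87.692 = 22.7772
  (109 − 64.308)²/64.308 = 31.0595
  (229 − 240.000)²/240.000 = 0.5042
  (187 − 176.000)²/176.000 = 0.6875
  (183 − 126.346)²/126.346 = 25.4039
  (36 − 92.654)²/92.654 = 34.6415
  (190 − 190.962)²/190.962 = 0.0048
  (141 − 140.038)²/140.038 = 0.0066
χ² = 22.7772 + 31.0595 + 0.5042 + 0.6875 + 25.4039 + 34.6415 + 0.0048 + 0.0066 = 115.09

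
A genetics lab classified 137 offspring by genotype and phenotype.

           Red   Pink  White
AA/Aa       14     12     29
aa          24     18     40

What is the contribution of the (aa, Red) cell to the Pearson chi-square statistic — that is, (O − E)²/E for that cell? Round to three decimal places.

0.069

Row total (aa) = 82; column total (Red) = 38; N = 137.
Expected count E = 82 × 38 / 137 = 22.7445.
Contribution = (O − E)²/E = (24 − 22.7445)² / 22.7445 = 0.069.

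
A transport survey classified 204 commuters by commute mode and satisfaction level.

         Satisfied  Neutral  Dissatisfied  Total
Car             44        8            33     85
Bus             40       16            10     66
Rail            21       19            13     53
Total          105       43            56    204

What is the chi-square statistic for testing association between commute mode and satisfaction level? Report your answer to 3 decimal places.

21.612

Grand total N = 204.
Expected counts (row total × column total / N):
  Car, Satisfied: 85×105/204 = 43.7500
  Car, Neutral: 85×43/204 = 17.9167
  Car, Dissatisfied: 85×56/204 = 23.3333
  Bus, Satisfied: 66×105/204 = 33.9706
  Bus, Neutral: 66×43/204 = 13.9118
  Bus, Dissatisfied: 66×56/204 = 18.1176
  Rail, Satisfied: 53×105/204 = 27.2794
  Rail, Neutral: 53×43/204 = 11.1716
  Rail, Dissatisfied: 53×56/204 = 14.5490
Contributions (O − E)²/E:
  (44 − 43.7500)²/43.7500 = 0.0014
  (8 − 17.9167)²/17.9167 = 5.4888
  (33 − 23.3333)²/23.3333 = 4.0048
  (40 − 33.9706)²/33.9706 = 1.0702
  (16 − 13.9118)²/13.9118 = 0.3134
  (10 − 18.1176)²/18.1176 = 3.6371
  (21 − 27.2794)²/27.2794 = 1.4454
  (19 − 11.1716)²/11.1716 = 5.4857
  (13 − 14.5490)²/14.5490 = 0.1649
χ² = 0.0014 + 5.4888 + 4.0048 + 1.0702 + 0.3134 + 3.6371 + 1.4454 + 5.4857 + 0.1649 = 21.612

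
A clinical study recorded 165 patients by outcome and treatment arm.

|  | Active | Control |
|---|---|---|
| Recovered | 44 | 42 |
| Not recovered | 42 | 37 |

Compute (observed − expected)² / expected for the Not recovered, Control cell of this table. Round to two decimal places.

Row total (Not recovered) = 79; column total (Control) = 79; N = 165.
Expected count E = 79 × 79 / 165 = 37.824.
Contribution = (O − E)²/E = (37 − 37.824)² / 37.824 = 0.02.

0.02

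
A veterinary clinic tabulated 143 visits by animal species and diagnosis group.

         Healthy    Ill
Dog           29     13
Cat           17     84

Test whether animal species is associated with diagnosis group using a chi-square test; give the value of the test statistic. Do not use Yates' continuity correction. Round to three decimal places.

37.067

Row totals: 42, 101. Column totals: 46, 97. Grand total N = 143.
Expected counts (row total × column total / N):
  Dog, Healthy: 42×46/143 = 13.5105
  Dog, Ill: 42×97/143 = 28.4895
  Cat, Healthy: 101×46/143 = 32.4895
  Cat, Ill: 101×97/143 = 68.5105
Contributions (O − E)²/E:
  (29 − 13.5105)²/13.5105 = 17.7584
  (13 − 28.4895)²/28.4895 = 8.4215
  (17 − 32.4895)²/32.4895 = 7.3847
  (84 − 68.5105)²/68.5105 = 3.5020
χ² = 17.7584 + 8.4215 + 7.3847 + 3.5020 = 37.067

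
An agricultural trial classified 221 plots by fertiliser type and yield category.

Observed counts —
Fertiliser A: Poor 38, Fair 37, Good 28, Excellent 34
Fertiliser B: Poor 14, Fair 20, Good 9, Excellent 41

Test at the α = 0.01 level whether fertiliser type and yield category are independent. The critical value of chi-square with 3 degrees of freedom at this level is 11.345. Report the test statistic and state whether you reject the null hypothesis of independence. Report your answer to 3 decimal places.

Row totals: 137, 84. Column totals: 52, 57, 37, 75. Grand total N = 221.
Expected counts (row total × column total / N):
  Fertiliser A, Poor: 137×52/221 = 32.2353
  Fertiliser A, Fair: 137×57/221 = 35.3348
  Fertiliser A, Good: 137×37/221 = 22.9367
  Fertiliser A, Excellent: 137×75/221 = 46.4932
  Fertiliser B, Poor: 84×52/221 = 19.7647
  Fertiliser B, Fair: 84×57/221 = 21.6652
  Fertiliser B, Good: 84×37/221 = 14.0633
  Fertiliser B, Excellent: 84×75/221 = 28.5068
Contributions (O − E)²/E:
  (38 − 32.2353)²/32.2353 = 1.0309
  (37 − 35.3348)²/35.3348 = 0.0785
  (28 − 22.9367)²/22.9367 = 1.1177
  (34 − 46.4932)²/46.4932 = 3.3571
  (14 − 19.7647)²/19.7647 = 1.6814
  (20 − 21.6652)²/21.6652 = 0.1280
  (9 − 14.0633)²/14.0633 = 1.8230
  (41 − 28.5068)²/28.5068 = 5.4752
χ² = 1.0309 + 0.0785 + 1.1177 + 3.3571 + 1.6814 + 0.1280 + 1.8230 + 5.4752 = 14.692
df = (2−1)(4−1) = 3. Since 14.692 > 11.345, reject the null hypothesis of independence at α = 0.01.

14.692; reject H₀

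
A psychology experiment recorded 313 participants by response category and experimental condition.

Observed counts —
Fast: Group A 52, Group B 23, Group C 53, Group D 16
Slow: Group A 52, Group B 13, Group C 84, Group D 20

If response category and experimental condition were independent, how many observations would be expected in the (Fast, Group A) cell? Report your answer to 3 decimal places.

47.847

Row total (Fast) = 144; column total (Group A) = 104; grand total N = 313.
Expected count = (row total × column total) / N = 144 × 104 / 313 = 47.847.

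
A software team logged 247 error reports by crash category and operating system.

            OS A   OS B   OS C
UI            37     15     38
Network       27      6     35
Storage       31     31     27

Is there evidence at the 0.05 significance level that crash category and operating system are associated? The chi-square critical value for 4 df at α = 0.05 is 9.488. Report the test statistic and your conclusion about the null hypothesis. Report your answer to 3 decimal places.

Row totals: 90, 68, 89. Column totals: 95, 52, 100. Grand total N = 247.
Expected counts (row total × column total / N):
  UI, OS A: 90×95/247 = 34.61538
  UI, OS B: 90×52/247 = 18.94737
  UI, OS C: 90×100/247 = 36.43725
  Network, OS A: 68×95/247 = 26.15385
  Network, OS B: 68×52/247 = 14.31579
  Network, OS C: 68×100/247 = 27.53036
  Storage, OS A: 89×95/247 = 34.23077
  Storage, OS B: 89×52/247 = 18.73684
  Storage, OS C: 89×100/247 = 36.03239
Contributions (O − E)²/E:
  (37 − 34.61538)²/34.61538 = 0.1643
  (15 − 18.94737)²/18.94737 = 0.8224
  (38 − 36.43725)²/36.43725 = 0.0670
  (27 − 26.15385)²/26.15385 = 0.0274
  (6 − 14.31579)²/14.31579 = 4.8305
  (35 − 27.53036)²/27.53036 = 2.0267
  (31 − 34.23077)²/34.23077 = 0.3049
  (31 − 18.73684)²/18.73684 = 8.0262
  (27 − 36.03239)²/36.03239 = 2.2642
χ² = 0.1643 + 0.8224 + 0.0670 + 0.0274 + 4.8305 + 2.0267 + 0.3049 + 8.0262 + 2.2642 = 18.534
df = (3−1)(3−1) = 4. Since 18.534 > 9.488, reject the null hypothesis of independence at α = 0.05.

18.534; reject H₀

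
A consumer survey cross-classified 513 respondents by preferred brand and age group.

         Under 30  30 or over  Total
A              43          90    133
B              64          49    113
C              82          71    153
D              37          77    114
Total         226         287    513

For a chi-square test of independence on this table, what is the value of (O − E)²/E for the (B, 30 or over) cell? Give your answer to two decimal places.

3.20

Row total (B) = 113; column total (30 or over) = 287; N = 513.
Expected count E = 113 × 287 / 513 = 63.218.
Contribution = (O − E)²/E = (49 − 63.218)² / 63.218 = 3.20.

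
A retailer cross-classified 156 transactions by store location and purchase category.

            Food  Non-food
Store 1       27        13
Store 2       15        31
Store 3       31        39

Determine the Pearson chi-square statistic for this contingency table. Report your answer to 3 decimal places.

Row totals: 40, 46, 70. Column totals: 73, 83. Grand total N = 156.
Expected counts (row total × column total / N):
  Store 1, Food: 40×73/156 = 18.7179
  Store 1, Non-food: 40×83/156 = 21.2821
  Store 2, Food: 46×73/156 = 21.5256
  Store 2, Non-food: 46×83/156 = 24.4744
  Store 3, Food: 70×73/156 = 32.7564
  Store 3, Non-food: 70×83/156 = 37.2436
Contributions (O − E)²/E:
  (27 − 18.7179)²/18.7179 = 3.6646
  (13 − 21.2821)²/21.2821 = 3.2230
  (15 − 21.5256)²/21.5256 = 1.9783
  (31 − 24.4744)²/24.4744 = 1.7399
  (31 − 32.7564)²/32.7564 = 0.0942
  (39 − 37.2436)²/37.2436 = 0.0828
χ² = 3.6646 + 3.2230 + 1.9783 + 1.7399 + 0.0942 + 0.0828 = 10.783

10.783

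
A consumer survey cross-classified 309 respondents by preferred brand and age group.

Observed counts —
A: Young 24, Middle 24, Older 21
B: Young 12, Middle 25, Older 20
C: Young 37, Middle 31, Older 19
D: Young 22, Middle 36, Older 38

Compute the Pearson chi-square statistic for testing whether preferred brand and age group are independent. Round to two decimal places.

13.57

Row totals: 69, 57, 87, 96. Column totals: 95, 116, 98. Grand total N = 309.
Expected counts (row total × column total / N):
  A, Young: 69×95/309 = 21.214
  A, Middle: 69×116/309 = 25.903
  A, Older: 69×98/309 = 21.883
  B, Young: 57×95/309 = 17.524
  B, Middle: 57×116/309 = 21.398
  B, Older: 57×98/309 = 18.078
  C, Young: 87×95/309 = 26.748
  C, Middle: 87×116/309 = 32.660
  C, Older: 87×98/309 = 27.592
  D, Young: 96×95/309 = 29.515
  D, Middle: 96×116/309 = 36.039
  D, Older: 96×98/309 = 30.447
Contributions (O − E)²/E:
  (24 − 21.214)²/21.214 = 0.3659
  (24 − 25.903)²/25.903 = 0.1398
  (21 − 21.883)²/21.883 = 0.0356
  (12 − 17.524)²/17.524 = 1.7413
  (25 − 21.398)²/21.398 = 0.6063
  (20 − 18.078)²/18.078 = 0.2043
  (37 − 26.748)²/26.748 = 3.9294
  (31 − 32.660)²/32.660 = 0.0844
  (19 − 27.592)²/27.592 = 2.6755
  (22 − 29.515)²/29.515 = 1.9134
  (36 − 36.039)²/36.039 = 0.0000
  (38 − 30.447)²/30.447 = 1.8737
χ² = 0.3659 + 0.1398 + 0.0356 + 1.7413 + 0.6063 + 0.2043 + 3.9294 + 0.0844 + 2.6755 + 1.9134 + 0.0000 + 1.8737 = 13.57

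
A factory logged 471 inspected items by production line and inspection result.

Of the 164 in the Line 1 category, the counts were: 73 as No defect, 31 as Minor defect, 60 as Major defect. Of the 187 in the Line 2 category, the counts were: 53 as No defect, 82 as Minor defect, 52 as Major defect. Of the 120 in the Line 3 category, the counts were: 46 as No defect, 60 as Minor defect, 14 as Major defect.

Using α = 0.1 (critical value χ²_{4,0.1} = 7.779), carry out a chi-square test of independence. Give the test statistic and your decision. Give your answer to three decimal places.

Row totals: 164, 187, 120. Column totals: 172, 173, 126. Grand total N = 471.
Expected counts (row total × column total / N):
  Line 1, No defect: 164×172/471 = 59.8896
  Line 1, Minor defect: 164×173/471 = 60.2378
  Line 1, Major defect: 164×126/471 = 43.8726
  Line 2, No defect: 187×172/471 = 68.2887
  Line 2, Minor defect: 187×173/471 = 68.6858
  Line 2, Major defect: 187×126/471 = 50.0255
  Line 3, No defect: 120×172/471 = 43.8217
  Line 3, Minor defect: 120×173/471 = 44.0764
  Line 3, Major defect: 120×126/471 = 32.1019
Contributions (O − E)²/E:
  (73 − 59.8896)²/59.8896 = 2.8700
  (31 − 60.2378)²/60.2378 = 14.1912
  (60 − 43.8726)²/43.8726 = 5.9284
  (53 − 68.2887)²/68.2887 = 3.4229
  (82 − 68.6858)²/68.6858 = 2.5809
  (52 − 50.0255)²/50.0255 = 0.0779
  (46 − 43.8217)²/43.8217 = 0.1083
  (60 − 44.0764)²/44.0764 = 5.7528
  (14 − 32.1019)²/32.1019 = 10.2075
χ² = 2.8700 + 14.1912 + 5.9284 + 3.4229 + 2.5809 + 0.0779 + 0.1083 + 5.7528 + 10.2075 = 45.140
df = (3−1)(3−1) = 4. Since 45.140 > 7.779, reject the null hypothesis of independence at α = 0.1.

45.140; reject H₀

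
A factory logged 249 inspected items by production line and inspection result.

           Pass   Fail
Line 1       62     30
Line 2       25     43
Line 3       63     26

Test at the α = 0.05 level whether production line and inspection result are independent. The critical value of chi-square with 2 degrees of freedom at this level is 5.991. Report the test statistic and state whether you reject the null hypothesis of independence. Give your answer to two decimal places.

Row totals: 92, 68, 89. Column totals: 150, 99. Grand total N = 249.
Expected counts (row total × column total / N):
  Line 1, Pass: 92×150/249 = 55.422
  Line 1, Fail: 92×99/249 = 36.578
  Line 2, Pass: 68×150/249 = 40.964
  Line 2, Fail: 68×99/249 = 27.036
  Line 3, Pass: 89×150/249 = 53.614
  Line 3, Fail: 89×99/249 = 35.386
Contributions (O − E)²/E:
  (62 − 55.422)²/55.422 = 0.7807
  (30 − 36.578)²/36.578 = 1.1830
  (25 − 40.964)²/40.964 = 6.2213
  (43 − 27.036)²/27.036 = 9.4263
  (63 − 53.614)²/53.614 = 1.6432
  (26 − 35.386)²/35.386 = 2.4896
χ² = 0.7807 + 1.1830 + 6.2213 + 9.4263 + 1.6432 + 2.4896 = 21.74
df = (3−1)(2−1) = 2. Since 21.74 > 5.991, reject the null hypothesis of independence at α = 0.05.

21.74; reject H₀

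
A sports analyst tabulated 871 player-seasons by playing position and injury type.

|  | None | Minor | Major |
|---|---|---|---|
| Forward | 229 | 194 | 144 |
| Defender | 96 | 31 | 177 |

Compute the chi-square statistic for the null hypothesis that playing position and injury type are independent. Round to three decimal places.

106.172

Row totals: 567, 304. Column totals: 325, 225, 321. Grand total N = 871.
Expected counts (row total × column total / N):
  Forward, None: 567×325/871 = 211.56716
  Forward, Minor: 567×225/871 = 146.46958
  Forward, Major: 567×321/871 = 208.96326
  Defender, None: 304×325/871 = 113.43284
  Defender, Minor: 304×225/871 = 78.53042
  Defender, Major: 304×321/871 = 112.03674
Contributions (O − E)²/E:
  (229 − 211.56716)²/211.56716 = 1.4364
  (194 − 146.46958)²/146.46958 = 15.4240
  (144 − 208.96326)²/208.96326 = 20.1960
  (96 − 113.43284)²/113.43284 = 2.6792
  (31 − 78.53042)²/78.53042 = 28.7677
  (177 − 112.03674)²/112.03674 = 37.6682
χ² = 1.4364 + 15.4240 + 20.1960 + 2.6792 + 28.7677 + 37.6682 = 106.172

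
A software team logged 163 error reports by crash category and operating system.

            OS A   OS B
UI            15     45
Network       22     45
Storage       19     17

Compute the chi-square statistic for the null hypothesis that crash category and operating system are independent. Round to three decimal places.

7.815

Row totals: 60, 67, 36. Column totals: 56, 107. Grand total N = 163.
Expected counts (row total × column total / N):
  UI, OS A: 60×56/163 = 20.6135
  UI, OS B: 60×107/163 = 39.3865
  Network, OS A: 67×56/163 = 23.0184
  Network, OS B: 67×107/163 = 43.9816
  Storage, OS A: 36×56/163 = 12.3681
  Storage, OS B: 36×107/163 = 23.6319
Contributions (O − E)²/E:
  (15 − 20.6135)²/20.6135 = 1.5287
  (45 − 39.3865)²/39.3865 = 0.8001
  (22 − 23.0184)²/23.0184 = 0.0451
  (45 − 43.9816)²/43.9816 = 0.0236
  (19 − 12.3681)²/12.3681 = 3.5561
  (17 − 23.6319)²/23.6319 = 1.8611
χ² = 1.5287 + 0.8001 + 0.0451 + 0.0236 + 3.5561 + 1.8611 = 7.815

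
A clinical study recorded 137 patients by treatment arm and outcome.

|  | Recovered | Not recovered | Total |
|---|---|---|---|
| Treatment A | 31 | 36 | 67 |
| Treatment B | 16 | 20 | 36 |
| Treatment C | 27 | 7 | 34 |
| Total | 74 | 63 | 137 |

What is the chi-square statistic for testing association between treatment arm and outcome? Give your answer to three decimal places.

11.775

Grand total N = 137.
Expected counts (row total × column total / N):
  Treatment A, Recovered: 67×74/137 = 36.1898
  Treatment A, Not recovered: 67×63/137 = 30.8102
  Treatment B, Recovered: 36×74/137 = 19.4453
  Treatment B, Not recovered: 36×63/137 = 16.5547
  Treatment C, Recovered: 34×74/137 = 18.3650
  Treatment C, Not recovered: 34×63/137 = 15.6350
Contributions (O − E)²/E:
  (31 − 36.1898)²/36.1898 = 0.7442
  (36 − 30.8102)²/30.8102 = 0.8742
  (16 − 19.4453)²/19.4453 = 0.6104
  (20 − 16.5547)²/16.5547 = 0.7170
  (27 − 18.3650)²/18.3650 = 4.0601
  (7 − 15.6350)²/15.6350 = 4.7690
χ² = 0.7442 + 0.8742 + 0.6104 + 0.7170 + 4.0601 + 4.7690 = 11.775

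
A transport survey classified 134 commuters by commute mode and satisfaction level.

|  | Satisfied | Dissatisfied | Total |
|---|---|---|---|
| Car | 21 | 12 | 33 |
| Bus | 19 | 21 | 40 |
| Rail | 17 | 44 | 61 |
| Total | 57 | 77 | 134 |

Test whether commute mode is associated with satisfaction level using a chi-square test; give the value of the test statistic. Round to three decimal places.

11.783

Grand total N = 134.
Expected counts (row total × column total / N):
  Car, Satisfied: 33×57/134 = 14.0373
  Car, Dissatisfied: 33×77/134 = 18.9627
  Bus, Satisfied: 40×57/134 = 17.0149
  Bus, Dissatisfied: 40×77/134 = 22.9851
  Rail, Satisfied: 61×57/134 = 25.9478
  Rail, Dissatisfied: 61×77/134 = 35.0522
Contributions (O − E)²/E:
  (21 − 14.0373)²/14.0373 = 3.4536
  (12 − 18.9627)²/18.9627 = 2.5566
  (19 − 17.0149)²/17.0149 = 0.2316
  (21 − 22.9851)²/22.9851 = 0.1714
  (17 − 25.9478)²/25.9478 = 3.0855
  (44 − 35.0522)²/35.0522 = 2.2841
χ² = 3.4536 + 2.5566 + 0.2316 + 0.1714 + 3.0855 + 2.2841 = 11.783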